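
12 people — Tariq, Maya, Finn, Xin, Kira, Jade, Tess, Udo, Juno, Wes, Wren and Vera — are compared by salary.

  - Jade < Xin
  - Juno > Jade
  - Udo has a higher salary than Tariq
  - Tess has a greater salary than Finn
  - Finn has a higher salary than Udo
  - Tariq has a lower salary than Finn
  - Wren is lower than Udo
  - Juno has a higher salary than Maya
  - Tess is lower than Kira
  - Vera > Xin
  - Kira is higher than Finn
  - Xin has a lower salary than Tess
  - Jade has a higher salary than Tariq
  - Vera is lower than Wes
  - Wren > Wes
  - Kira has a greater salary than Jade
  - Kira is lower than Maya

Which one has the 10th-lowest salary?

Piecing the relations together gives one ordering: Tariq < Jade < Xin < Vera < Wes < Wren < Udo < Finn < Tess < Kira < Maya < Juno.
The 10th smallest is Kira.

Kira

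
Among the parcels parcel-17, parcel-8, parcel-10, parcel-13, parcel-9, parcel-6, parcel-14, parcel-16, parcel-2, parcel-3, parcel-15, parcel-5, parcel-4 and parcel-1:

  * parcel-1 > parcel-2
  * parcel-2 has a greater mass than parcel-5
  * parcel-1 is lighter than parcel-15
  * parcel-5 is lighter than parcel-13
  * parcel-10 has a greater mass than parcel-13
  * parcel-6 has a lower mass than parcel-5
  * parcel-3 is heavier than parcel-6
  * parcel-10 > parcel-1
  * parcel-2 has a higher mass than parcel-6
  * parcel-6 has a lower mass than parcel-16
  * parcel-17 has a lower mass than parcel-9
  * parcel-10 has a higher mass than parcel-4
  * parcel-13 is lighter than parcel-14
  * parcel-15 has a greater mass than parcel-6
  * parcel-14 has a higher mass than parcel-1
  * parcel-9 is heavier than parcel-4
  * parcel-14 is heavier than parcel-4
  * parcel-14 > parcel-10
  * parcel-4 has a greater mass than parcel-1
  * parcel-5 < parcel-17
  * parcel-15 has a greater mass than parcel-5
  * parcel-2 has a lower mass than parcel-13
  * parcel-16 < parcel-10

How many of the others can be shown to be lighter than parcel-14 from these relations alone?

Directly below parcel-14: parcel-1, parcel-13, parcel-4, parcel-10.
One step further: parcel-5, parcel-16, parcel-2 (7 so far).
One step further: parcel-6 (8 so far).
No other element is forced below parcel-14 by the given relations, so the count is 8.

8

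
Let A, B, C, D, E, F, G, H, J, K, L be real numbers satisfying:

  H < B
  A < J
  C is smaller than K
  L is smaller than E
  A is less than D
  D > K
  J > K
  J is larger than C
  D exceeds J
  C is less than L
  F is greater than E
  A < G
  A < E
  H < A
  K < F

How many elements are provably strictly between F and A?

The relations place A below F. An element lies strictly between them when it is forced above A and also forced below F.
Above A: {J, D, E, G}. Below F: {C, K, L, H, E}.
Intersection: {E} — 1.

1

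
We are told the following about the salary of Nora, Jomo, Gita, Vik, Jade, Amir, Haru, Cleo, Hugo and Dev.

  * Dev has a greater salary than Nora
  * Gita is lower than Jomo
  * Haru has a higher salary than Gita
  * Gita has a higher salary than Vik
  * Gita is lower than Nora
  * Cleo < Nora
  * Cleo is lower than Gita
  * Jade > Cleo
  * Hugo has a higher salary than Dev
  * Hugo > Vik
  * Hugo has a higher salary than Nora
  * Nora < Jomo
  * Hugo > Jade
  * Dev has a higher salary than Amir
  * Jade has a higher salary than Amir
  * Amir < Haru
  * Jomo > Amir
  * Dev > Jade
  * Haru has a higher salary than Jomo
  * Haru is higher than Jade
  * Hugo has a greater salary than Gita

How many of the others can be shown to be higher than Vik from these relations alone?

6

Directly above Vik: Gita, Hugo.
One step further: Nora, Jomo, Haru (5 so far).
One step further: Dev (6 so far).
Nothing else is reachable above Vik; 6 in all.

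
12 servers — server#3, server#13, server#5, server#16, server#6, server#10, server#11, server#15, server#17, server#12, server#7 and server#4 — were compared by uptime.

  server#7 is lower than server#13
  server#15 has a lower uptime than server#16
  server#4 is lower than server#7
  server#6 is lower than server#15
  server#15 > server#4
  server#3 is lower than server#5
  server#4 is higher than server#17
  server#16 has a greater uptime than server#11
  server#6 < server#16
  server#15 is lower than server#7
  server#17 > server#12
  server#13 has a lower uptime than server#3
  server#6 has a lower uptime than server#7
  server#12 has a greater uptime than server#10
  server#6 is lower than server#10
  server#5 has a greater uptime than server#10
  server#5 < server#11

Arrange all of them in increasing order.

server#6 < server#10 < server#12 < server#17 < server#4 < server#15 < server#7 < server#13 < server#3 < server#5 < server#11 < server#16

The consecutive links are each given: server#6 < server#10; server#10 < server#12; server#12 < server#17; server#17 < server#4; server#4 < server#15; server#15 < server#7; server#7 < server#13; server#13 < server#3; server#3 < server#5; server#5 < server#11; server#11 < server#16.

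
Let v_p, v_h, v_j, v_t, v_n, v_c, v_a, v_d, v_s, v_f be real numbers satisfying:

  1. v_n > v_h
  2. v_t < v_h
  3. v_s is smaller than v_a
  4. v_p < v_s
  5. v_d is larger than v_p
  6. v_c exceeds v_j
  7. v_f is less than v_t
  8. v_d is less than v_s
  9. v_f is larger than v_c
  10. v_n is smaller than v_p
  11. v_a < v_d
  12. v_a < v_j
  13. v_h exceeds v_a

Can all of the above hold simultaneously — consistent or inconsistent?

Chaining the given relations yields v_a < v_j < v_c < v_f < v_t < v_h < v_n < v_p < v_d < v_s, so v_a < v_s. But one relation states v_s < v_a. These cannot both hold.

inconsistent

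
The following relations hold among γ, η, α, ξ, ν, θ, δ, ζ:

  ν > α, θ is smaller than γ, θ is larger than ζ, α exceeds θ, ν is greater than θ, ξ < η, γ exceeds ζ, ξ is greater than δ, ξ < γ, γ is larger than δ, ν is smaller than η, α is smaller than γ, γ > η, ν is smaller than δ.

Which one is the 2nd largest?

η

The consecutive relations fix a unique order: ζ < θ < α < ν < δ < ξ < η < γ.
The 2nd largest is η.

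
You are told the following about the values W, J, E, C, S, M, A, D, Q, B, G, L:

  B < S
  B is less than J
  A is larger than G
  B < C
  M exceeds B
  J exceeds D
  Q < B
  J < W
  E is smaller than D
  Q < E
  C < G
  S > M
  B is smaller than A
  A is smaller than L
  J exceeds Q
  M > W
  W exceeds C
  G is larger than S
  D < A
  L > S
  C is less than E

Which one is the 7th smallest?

Chaining the given pairs: Q < B < C < E < D < J < W < M < S < G < A < L.
Counting 7 from the smallest end gives W.

W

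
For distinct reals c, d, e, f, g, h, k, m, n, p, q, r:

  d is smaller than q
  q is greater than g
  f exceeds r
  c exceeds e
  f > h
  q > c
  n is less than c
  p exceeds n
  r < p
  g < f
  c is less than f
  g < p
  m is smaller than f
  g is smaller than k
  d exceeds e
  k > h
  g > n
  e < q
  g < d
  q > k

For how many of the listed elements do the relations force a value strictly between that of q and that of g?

Chaining upward from g reaches: k, d, p, f.
Chaining downward from q reaches: n, e, h, c, k, d.
Strictly between g and q are those in both lists: k, d — 2 elements.

2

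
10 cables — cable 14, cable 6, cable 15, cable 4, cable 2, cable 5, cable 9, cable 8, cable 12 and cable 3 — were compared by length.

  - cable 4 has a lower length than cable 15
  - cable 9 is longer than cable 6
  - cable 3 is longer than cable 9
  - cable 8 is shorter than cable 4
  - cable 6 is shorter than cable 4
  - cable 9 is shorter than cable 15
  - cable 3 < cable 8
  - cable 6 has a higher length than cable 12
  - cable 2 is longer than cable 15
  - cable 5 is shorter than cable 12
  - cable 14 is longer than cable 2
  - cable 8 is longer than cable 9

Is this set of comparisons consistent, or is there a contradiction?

consistent

Every relation is compatible with cable 5 < cable 12 < cable 6 < cable 9 < cable 3 < cable 8 < cable 4 < cable 15 < cable 2 < cable 14; the set is consistent.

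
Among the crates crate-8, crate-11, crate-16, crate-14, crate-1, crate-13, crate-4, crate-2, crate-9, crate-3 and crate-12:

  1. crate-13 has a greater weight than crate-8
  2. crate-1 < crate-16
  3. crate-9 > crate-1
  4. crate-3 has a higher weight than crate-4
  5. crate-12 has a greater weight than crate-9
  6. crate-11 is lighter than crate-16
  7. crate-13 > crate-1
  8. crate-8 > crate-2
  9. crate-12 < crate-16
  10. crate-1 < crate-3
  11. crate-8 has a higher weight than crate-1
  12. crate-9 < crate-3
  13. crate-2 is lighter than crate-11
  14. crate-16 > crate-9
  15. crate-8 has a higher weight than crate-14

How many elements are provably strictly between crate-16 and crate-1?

2

Chaining upward from crate-1 reaches: crate-8, crate-13, crate-9, crate-3, crate-12.
Chaining downward from crate-16 reaches: crate-2, crate-9, crate-11, crate-12.
Strictly between crate-1 and crate-16 are those in both lists: crate-9, crate-12 — 2 elements.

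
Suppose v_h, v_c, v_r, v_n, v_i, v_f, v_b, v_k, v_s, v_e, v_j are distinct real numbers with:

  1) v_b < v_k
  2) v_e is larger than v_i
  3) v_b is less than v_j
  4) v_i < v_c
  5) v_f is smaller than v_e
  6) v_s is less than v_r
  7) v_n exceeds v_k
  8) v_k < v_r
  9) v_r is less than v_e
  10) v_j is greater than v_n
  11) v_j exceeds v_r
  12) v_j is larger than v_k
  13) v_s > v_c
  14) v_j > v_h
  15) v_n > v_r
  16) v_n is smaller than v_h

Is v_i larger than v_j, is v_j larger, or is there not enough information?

v_j

v_i < v_c and v_c < v_s give v_i < v_s.
Then v_s < v_r extends the chain to v_r.
Then v_r < v_n extends the chain to v_n.
With v_n < v_h: v_i < v_c < v_s < v_r < v_n < v_h.
With v_h < v_j: v_i < v_c < v_s < v_r < v_n < v_h < v_j.
So v_j is larger.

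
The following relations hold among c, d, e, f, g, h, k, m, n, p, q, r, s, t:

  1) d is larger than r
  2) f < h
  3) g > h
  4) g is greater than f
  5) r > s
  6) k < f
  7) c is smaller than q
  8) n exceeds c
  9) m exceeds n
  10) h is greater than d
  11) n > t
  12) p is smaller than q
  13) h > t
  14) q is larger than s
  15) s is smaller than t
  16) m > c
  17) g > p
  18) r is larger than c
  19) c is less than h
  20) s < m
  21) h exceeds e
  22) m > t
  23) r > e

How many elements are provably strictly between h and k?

1

The relations place k below h. An element lies strictly between them when it is forced above k and also forced below h.
Above k: {f, g}. Below h: {s, e, c, t, f, r, d}.
Intersection: {f} — 1.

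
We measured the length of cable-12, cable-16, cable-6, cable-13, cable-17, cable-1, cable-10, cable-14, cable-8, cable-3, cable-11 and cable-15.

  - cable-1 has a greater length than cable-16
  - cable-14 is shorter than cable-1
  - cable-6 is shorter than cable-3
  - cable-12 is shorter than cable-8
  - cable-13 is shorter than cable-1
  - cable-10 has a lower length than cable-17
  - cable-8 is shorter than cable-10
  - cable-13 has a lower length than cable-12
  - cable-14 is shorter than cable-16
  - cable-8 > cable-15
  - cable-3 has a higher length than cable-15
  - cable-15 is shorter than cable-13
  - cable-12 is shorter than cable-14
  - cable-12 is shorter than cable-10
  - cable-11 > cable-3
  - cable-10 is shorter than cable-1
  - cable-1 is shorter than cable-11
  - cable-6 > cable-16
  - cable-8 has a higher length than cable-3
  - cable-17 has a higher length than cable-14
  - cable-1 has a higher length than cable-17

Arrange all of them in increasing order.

Each adjacent pair is fixed by a given relation: cable-15 < cable-13; cable-13 < cable-12; cable-12 < cable-14; cable-14 < cable-16; cable-16 < cable-6; cable-6 < cable-3; cable-3 < cable-8; cable-8 < cable-10; cable-10 < cable-17; cable-17 < cable-1; cable-1 < cable-11. Chaining them end to end gives the full order.

cable-15 < cable-13 < cable-12 < cable-14 < cable-16 < cable-6 < cable-3 < cable-8 < cable-10 < cable-17 < cable-1 < cable-11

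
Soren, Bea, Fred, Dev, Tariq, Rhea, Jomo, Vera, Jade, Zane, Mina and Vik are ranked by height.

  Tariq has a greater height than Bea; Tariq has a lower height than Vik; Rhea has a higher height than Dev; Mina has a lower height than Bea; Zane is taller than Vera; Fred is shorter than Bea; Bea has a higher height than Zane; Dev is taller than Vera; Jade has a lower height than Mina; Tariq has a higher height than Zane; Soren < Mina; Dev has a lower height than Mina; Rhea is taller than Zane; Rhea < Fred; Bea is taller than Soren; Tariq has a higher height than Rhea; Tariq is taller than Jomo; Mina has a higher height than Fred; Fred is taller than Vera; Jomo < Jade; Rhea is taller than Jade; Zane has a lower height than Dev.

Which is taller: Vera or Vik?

Vera < Zane and Zane < Dev give Vera < Dev.
With Dev < Rhea: Vera < Zane < Dev < Rhea.
With Rhea < Fred: Vera < Zane < Dev < Rhea < Fred.
With Fred < Mina: Vera < Zane < Dev < Rhea < Fred < Mina.
Then Mina < Bea extends the chain to Bea.
With Bea < Tariq: Vera < Zane < Dev < Rhea < Fred < Mina < Bea < Tariq.
With Tariq < Vik: Vera < Zane < Dev < Rhea < Fred < Mina < Bea < Tariq < Vik.
So Vera < Vik; Vik is the taller of the two.

Vik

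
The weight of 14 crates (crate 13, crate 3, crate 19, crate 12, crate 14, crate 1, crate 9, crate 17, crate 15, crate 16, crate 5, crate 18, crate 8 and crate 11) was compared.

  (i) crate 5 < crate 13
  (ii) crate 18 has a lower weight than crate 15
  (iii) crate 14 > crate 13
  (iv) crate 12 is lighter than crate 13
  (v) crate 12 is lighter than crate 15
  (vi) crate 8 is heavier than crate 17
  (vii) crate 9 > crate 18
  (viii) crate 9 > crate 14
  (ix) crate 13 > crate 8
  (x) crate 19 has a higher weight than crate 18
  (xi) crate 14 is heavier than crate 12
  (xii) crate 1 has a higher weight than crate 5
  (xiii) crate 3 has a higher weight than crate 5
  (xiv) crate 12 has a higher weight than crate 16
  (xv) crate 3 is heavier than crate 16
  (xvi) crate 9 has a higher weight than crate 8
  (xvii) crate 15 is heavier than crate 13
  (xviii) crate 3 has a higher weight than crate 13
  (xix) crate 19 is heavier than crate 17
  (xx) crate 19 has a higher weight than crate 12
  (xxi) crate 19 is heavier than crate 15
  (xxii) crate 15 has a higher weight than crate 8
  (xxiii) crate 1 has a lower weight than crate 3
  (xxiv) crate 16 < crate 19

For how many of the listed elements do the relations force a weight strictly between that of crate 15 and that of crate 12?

1

The relations place crate 12 below crate 15. An element lies strictly between them when it is forced above crate 12 and also forced below crate 15.
Above crate 12: {crate 13, crate 14, crate 9, crate 3, crate 19}. Below crate 15: {crate 16, crate 17, crate 18, crate 5, crate 8, crate 13}.
Intersection: {crate 13} — 1.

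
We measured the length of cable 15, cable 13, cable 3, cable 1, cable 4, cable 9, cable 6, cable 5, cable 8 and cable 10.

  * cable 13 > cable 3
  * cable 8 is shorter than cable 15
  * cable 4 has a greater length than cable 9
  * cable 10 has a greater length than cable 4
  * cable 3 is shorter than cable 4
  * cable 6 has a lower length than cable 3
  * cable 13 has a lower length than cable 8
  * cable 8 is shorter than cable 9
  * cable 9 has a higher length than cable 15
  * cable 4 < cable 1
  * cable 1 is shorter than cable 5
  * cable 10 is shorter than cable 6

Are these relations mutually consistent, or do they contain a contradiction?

inconsistent

Chaining the given relations yields cable 10 < cable 6 < cable 3 < cable 13 < cable 8 < cable 15 < cable 9 < cable 4, so cable 10 < cable 4. But one relation states cable 4 < cable 10. These cannot both hold.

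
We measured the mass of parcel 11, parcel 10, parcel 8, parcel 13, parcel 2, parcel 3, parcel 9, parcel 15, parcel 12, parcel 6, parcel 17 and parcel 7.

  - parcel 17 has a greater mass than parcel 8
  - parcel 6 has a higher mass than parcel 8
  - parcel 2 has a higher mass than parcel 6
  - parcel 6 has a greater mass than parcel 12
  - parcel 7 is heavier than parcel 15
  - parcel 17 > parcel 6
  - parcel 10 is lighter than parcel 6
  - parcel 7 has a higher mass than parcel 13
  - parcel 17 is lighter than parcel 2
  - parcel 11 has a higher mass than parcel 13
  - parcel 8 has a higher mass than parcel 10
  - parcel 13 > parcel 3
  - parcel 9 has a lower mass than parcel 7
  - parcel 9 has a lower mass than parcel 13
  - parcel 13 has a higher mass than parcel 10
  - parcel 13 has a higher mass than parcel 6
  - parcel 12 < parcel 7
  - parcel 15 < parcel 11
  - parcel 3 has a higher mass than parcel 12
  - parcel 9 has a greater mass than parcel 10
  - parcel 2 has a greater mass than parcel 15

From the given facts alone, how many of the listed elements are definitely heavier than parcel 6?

Directly above parcel 6: parcel 13, parcel 17, parcel 2.
One step further: parcel 11, parcel 7 (5 so far).
No other element is forced above parcel 6 by the given relations, so the count is 5.

5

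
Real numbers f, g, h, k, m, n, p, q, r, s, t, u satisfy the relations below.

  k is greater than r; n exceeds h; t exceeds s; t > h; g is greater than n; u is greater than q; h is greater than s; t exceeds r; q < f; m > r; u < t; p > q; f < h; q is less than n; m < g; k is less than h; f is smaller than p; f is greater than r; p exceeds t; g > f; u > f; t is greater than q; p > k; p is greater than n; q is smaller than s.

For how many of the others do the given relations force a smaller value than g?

8

The elements the relations force below g are q, r, s, m, f, k, h, n — no chain reaches any other.
That is 8.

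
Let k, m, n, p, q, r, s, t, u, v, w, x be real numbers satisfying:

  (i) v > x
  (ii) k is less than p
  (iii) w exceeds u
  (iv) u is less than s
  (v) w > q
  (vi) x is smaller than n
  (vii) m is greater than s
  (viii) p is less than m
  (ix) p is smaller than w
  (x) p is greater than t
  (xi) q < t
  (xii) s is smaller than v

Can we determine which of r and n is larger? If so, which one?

undetermined

Following every chain through r: nothing is chained to r.
n is not reached, and no chain runs the other way from n to r.
So the given relations leave the order of r and n undetermined.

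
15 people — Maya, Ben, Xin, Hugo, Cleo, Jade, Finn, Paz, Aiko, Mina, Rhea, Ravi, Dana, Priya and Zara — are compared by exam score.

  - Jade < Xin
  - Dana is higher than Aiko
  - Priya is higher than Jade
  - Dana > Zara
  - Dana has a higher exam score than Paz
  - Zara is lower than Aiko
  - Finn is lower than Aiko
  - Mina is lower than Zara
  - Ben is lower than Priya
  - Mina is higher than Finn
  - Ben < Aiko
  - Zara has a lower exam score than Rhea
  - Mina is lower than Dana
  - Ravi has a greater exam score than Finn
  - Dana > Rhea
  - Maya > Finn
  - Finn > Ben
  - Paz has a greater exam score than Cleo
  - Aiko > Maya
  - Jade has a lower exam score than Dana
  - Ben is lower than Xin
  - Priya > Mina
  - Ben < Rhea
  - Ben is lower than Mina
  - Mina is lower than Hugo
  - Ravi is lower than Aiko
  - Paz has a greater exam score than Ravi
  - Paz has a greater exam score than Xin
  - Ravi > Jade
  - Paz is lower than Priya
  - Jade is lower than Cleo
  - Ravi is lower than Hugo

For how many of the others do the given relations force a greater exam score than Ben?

12

Directly above Ben: Finn, Mina, Xin, Rhea, Aiko, Priya.
One step further: Maya, Ravi, Zara, Paz, Hugo, Dana (12 so far).
Nothing else is reachable above Ben; 12 in all.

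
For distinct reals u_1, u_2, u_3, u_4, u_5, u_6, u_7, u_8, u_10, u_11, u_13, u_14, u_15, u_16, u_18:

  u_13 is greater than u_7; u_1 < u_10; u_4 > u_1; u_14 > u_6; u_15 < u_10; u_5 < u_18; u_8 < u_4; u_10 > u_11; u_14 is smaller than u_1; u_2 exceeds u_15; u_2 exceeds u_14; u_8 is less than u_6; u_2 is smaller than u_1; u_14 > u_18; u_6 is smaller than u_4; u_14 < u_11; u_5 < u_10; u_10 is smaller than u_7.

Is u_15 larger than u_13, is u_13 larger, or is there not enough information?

u_15 < u_2 and u_2 < u_1 give u_15 < u_1.
Then u_1 < u_10 extends the chain to u_10.
Then u_10 < u_7 extends the chain to u_7.
Then u_7 < u_13 extends the chain to u_13.
So u_13 is larger.

u_13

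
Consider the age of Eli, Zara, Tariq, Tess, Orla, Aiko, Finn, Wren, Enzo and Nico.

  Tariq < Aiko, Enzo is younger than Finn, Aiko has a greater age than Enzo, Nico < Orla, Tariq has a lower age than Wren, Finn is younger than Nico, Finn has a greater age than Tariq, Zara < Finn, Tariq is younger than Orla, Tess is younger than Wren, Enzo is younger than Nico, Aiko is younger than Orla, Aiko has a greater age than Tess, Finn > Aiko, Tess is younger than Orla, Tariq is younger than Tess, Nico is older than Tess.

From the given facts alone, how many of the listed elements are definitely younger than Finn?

5

Directly below Finn: Enzo, Tariq, Zara, Aiko.
One step further: Tess (5 so far).
Nothing else is reachable below Finn; 5 in all.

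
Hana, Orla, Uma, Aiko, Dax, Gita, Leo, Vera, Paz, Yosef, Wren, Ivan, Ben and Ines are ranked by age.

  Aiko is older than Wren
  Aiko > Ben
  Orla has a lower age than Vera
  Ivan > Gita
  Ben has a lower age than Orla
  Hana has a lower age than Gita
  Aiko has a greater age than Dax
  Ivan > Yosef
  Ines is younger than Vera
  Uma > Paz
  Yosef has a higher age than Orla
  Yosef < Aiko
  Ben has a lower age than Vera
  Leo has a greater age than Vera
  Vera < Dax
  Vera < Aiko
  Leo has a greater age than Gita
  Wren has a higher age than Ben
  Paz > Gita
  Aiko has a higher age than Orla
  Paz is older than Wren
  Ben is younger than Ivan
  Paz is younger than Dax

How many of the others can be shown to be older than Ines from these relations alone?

From Ines the given relations immediately reach Vera.
From those, Dax, Leo, Aiko — 4 in total.
No other element is forced above Ines by the given relations, so the count is 4.

4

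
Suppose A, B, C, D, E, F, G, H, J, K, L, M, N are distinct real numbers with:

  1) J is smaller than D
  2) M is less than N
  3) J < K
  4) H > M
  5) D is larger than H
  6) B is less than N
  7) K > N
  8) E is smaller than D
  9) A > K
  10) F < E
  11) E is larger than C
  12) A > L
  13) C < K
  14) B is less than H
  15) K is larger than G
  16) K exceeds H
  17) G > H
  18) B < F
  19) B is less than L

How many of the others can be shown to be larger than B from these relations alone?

The elements the relations force above B are F, H, E, N, G, D, K, L, A — no chain reaches any other.
That is 9.

9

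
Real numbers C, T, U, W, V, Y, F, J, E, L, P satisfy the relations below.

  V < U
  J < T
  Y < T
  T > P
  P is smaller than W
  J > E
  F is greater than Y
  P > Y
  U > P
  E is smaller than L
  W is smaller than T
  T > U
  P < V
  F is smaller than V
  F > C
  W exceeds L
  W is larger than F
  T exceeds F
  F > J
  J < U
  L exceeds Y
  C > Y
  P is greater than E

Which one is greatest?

T

Y is not greatest since Y < F; E is not greatest since E < J; J is not greatest since J < F; C is not greatest since C < F; P is not greatest since P < W; F is not greatest since F < T; V is not greatest since V < U; L is not greatest since L < W; U is not greatest since U < T; W is not greatest since W < T.
Only T has nothing above it, so T is the greatest.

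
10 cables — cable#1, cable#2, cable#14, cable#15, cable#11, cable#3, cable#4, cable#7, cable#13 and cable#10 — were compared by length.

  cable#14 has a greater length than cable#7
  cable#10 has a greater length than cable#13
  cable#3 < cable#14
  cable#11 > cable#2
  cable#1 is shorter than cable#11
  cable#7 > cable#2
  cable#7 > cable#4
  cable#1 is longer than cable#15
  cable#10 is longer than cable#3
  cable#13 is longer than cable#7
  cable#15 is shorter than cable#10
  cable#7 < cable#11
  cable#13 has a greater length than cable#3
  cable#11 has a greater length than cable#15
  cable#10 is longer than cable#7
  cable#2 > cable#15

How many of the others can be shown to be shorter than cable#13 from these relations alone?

5

The elements the relations force below cable#13 are cable#15, cable#3, cable#4, cable#2, cable#7 — no chain reaches any other.
That is 5.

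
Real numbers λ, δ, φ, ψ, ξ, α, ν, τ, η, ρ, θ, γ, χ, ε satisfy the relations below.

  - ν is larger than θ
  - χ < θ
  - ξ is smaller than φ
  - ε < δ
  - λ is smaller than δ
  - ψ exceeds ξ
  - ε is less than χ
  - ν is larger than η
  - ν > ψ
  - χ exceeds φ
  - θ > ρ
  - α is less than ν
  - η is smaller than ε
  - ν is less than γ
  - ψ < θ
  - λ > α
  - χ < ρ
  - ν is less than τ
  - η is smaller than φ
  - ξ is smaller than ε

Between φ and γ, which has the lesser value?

Link the given pairs in sequence: φ < χ; χ < ρ; ρ < θ; θ < ν; ν < γ.
Together: φ < χ < ρ < θ < ν < γ.
So φ < γ; φ is the smaller of the two.

φ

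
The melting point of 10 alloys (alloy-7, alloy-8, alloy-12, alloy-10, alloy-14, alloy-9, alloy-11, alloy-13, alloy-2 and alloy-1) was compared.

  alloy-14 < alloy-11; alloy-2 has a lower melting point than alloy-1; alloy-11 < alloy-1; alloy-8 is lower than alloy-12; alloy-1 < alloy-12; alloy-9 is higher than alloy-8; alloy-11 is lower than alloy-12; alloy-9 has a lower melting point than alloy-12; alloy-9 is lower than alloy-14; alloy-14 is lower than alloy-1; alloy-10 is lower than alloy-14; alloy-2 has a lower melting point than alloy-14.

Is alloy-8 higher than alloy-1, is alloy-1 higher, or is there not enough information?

Following the relations from alloy-8: alloy-8 < alloy-9 < alloy-14 < alloy-11 < alloy-1.
So alloy-1 is higher.

alloy-1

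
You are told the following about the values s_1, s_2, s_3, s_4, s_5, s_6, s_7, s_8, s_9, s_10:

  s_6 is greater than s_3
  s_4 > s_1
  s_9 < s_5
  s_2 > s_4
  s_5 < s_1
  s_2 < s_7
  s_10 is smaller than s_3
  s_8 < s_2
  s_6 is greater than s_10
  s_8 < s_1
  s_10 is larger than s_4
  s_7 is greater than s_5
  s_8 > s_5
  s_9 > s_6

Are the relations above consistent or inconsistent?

Chaining the given relations yields s_10 < s_3 < s_6 < s_9 < s_5 < s_8 < s_1 < s_4, so s_10 < s_4. But one relation states s_4 < s_10. These cannot both hold.

inconsistent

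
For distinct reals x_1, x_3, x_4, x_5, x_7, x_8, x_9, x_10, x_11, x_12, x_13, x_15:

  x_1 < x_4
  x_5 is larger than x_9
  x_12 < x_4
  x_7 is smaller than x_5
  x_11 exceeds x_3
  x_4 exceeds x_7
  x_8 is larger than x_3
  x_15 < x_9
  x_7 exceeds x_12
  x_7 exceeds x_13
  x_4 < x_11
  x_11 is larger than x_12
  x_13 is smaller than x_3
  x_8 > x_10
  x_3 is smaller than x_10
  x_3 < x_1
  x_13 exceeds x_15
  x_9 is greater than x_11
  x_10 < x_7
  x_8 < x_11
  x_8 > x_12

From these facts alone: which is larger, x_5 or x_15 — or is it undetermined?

x_5

x_15 < x_13 and x_13 < x_3 give x_15 < x_3.
Then x_3 < x_10 extends the chain to x_10.
Then x_10 < x_7 extends the chain to x_7.
With x_7 < x_4: x_15 < x_13 < x_3 < x_10 < x_7 < x_4.
With x_4 < x_11: x_15 < x_13 < x_3 < x_10 < x_7 < x_4 < x_11.
With x_11 < x_9: x_15 < x_13 < x_3 < x_10 < x_7 < x_4 < x_11 < x_9.
Then x_9 < x_5 extends the chain to x_5.
So x_5 is larger.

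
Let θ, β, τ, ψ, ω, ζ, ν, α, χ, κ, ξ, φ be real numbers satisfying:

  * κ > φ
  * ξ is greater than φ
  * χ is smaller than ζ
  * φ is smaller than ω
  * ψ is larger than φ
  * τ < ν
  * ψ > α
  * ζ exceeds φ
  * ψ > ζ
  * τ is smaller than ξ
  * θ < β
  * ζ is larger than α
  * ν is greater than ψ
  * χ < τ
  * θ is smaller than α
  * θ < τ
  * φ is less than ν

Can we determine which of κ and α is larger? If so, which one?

undetermined

Following every chain through κ: below κ we get φ.
α is not reached, and no chain runs the other way from α to κ.
So the given relations leave the order of κ and α undetermined.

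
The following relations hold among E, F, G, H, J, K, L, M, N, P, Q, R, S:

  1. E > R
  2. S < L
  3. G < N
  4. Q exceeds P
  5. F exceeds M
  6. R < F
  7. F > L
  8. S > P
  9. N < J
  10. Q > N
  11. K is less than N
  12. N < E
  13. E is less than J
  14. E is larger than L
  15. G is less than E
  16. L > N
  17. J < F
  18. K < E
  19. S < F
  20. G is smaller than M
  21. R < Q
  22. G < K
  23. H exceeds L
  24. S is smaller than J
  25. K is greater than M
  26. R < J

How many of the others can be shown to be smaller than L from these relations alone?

6

From L the given relations immediately reach S, N.
From those, G, P, K — 5 in total.
From those, M — 6 in total.
No other element is forced below L by the given relations, so the count is 6.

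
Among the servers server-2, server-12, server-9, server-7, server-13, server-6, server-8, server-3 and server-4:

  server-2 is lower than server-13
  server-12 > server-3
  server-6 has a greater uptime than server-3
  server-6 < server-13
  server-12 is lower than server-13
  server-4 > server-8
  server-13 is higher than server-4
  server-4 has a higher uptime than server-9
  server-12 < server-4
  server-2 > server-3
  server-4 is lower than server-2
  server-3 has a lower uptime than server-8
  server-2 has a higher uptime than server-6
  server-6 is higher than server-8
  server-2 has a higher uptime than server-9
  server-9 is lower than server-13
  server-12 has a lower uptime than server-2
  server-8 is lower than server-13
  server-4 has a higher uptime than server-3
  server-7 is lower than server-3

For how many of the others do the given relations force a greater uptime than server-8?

Directly above server-8: server-6, server-4, server-13.
One step further: server-2 (4 so far).
Nothing else is reachable above server-8; 4 in all.

4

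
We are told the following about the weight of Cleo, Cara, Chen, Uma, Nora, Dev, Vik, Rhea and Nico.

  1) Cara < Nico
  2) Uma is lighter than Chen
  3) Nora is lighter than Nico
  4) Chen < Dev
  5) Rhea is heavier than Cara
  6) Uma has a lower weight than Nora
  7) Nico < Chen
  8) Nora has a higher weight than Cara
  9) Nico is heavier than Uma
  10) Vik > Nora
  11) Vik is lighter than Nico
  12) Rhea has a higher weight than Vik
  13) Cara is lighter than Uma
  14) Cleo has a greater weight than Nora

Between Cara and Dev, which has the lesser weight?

Cara

Following the relations from Cara: Cara < Uma < Nora < Vik < Nico < Chen < Dev.
So Cara < Dev; Cara is the lighter of the two.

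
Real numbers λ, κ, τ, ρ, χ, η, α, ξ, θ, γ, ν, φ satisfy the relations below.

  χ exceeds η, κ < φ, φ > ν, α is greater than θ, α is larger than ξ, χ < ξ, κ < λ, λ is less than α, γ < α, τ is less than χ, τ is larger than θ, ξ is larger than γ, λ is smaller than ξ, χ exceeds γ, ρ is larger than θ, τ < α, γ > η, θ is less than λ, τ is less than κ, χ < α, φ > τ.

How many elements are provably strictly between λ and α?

1

Chaining upward from λ reaches: ξ.
Chaining downward from α reaches: θ, τ, η, κ, γ, χ, ξ.
Strictly between λ and α are those in both lists: ξ — 1 element.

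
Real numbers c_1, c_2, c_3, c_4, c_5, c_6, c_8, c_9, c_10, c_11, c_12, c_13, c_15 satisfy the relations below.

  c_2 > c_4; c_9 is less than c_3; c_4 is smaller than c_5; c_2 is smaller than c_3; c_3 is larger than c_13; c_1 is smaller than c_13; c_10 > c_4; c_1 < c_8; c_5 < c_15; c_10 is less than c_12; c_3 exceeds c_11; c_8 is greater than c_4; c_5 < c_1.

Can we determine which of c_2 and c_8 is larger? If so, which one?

undetermined

Following every chain through c_2: above c_2 we get c_3; below c_2 we get c_4.
c_8 is not reached, and no chain runs the other way from c_8 to c_2.
So the given relations leave the order of c_2 and c_8 undetermined.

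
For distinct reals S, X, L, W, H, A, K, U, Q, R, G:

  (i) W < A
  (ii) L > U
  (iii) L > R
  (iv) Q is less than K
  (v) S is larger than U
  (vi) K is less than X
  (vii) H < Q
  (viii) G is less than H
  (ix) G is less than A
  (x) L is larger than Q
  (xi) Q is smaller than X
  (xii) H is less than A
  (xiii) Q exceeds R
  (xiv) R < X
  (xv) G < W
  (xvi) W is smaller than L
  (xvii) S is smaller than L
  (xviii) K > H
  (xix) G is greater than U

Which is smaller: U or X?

U

Link the given pairs in sequence: U < G; G < H; H < Q; Q < K; K < X.
Together: U < G < H < Q < K < X.
So U < X; U is the smaller of the two.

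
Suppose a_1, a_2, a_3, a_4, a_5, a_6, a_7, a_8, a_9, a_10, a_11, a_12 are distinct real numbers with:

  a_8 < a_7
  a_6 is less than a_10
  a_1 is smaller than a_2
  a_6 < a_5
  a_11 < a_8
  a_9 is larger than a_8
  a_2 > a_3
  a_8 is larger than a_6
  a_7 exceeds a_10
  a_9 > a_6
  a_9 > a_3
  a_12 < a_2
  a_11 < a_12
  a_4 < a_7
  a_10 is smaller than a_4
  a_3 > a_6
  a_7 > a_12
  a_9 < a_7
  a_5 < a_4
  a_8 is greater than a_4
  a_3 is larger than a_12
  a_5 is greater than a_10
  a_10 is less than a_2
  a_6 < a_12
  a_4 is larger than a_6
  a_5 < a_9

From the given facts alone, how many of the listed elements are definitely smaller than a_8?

Directly below a_8: a_6, a_4, a_11.
One step further: a_10, a_5 (5 so far).
Nothing else is reachable below a_8; 5 in all.

5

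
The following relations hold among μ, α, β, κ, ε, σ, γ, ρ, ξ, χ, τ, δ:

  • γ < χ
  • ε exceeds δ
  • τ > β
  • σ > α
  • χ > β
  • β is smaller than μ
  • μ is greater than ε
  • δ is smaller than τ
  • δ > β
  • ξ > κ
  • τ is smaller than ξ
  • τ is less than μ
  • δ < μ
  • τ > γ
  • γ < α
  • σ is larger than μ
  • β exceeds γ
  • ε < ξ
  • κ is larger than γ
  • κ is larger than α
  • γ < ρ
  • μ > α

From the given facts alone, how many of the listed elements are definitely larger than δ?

From δ the given relations immediately reach τ, ε, μ.
From those, ξ, σ — 5 in total.
Nothing else is reachable above δ; 5 in all.

5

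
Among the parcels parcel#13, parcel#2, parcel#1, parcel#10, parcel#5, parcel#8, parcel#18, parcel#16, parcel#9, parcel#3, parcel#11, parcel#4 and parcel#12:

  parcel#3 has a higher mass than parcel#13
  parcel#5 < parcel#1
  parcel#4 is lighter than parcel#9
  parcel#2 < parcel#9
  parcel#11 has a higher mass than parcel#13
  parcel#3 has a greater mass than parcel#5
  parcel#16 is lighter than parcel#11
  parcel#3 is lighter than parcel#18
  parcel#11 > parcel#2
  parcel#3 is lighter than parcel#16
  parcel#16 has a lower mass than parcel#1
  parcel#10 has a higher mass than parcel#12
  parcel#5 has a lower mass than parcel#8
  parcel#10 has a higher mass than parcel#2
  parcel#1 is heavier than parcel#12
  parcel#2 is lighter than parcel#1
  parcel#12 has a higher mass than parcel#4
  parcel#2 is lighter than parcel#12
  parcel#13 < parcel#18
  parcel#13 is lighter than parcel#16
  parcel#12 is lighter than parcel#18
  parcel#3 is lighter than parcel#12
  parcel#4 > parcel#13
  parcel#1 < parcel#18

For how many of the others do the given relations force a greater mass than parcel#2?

From parcel#2 the given relations immediately reach parcel#12, parcel#1, parcel#11, parcel#10, parcel#9.
From those, parcel#18 — 6 in total.
No other element is forced above parcel#2 by the given relations, so the count is 6.

6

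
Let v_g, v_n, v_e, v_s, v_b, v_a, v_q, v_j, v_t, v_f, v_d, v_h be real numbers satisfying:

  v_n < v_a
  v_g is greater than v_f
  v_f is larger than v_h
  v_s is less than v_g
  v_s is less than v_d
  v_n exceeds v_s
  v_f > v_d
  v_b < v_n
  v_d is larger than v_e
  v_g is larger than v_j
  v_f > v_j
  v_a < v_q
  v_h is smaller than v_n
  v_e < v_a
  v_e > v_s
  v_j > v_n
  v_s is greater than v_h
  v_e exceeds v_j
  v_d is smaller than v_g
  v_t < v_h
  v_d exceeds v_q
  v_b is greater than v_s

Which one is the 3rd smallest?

Piecing the relations together gives one ordering: v_t < v_h < v_s < v_b < v_n < v_j < v_e < v_a < v_q < v_d < v_f < v_g.
The 3rd smallest is v_s.

v_s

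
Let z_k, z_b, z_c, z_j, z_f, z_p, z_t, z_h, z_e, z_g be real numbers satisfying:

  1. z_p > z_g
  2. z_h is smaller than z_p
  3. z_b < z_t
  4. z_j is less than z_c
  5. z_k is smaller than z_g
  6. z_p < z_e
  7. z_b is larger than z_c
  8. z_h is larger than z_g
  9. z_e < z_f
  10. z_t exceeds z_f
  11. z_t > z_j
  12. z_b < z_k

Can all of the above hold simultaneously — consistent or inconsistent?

The single ordering z_j < z_c < z_b < z_k < z_g < z_h < z_p < z_e < z_f < z_t satisfies every listed relation, so no contradiction arises.

consistent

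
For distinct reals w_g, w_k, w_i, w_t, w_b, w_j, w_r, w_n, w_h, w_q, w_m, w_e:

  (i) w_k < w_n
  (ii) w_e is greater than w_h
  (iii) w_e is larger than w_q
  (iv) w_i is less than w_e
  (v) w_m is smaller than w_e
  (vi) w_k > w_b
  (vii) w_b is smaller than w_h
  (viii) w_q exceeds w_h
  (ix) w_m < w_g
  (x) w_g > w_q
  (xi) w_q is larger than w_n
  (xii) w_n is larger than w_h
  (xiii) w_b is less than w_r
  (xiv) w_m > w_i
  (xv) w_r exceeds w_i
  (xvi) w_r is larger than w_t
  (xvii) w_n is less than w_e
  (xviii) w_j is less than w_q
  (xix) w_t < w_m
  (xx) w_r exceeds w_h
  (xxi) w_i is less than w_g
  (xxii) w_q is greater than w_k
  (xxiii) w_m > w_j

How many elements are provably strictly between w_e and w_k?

2

Chaining upward from w_k reaches: w_n, w_q, w_g.
Chaining downward from w_e reaches: w_t, w_b, w_i, w_h, w_n, w_j, w_q, w_m.
Strictly between w_k and w_e are those in both lists: w_n, w_q — 2 elements.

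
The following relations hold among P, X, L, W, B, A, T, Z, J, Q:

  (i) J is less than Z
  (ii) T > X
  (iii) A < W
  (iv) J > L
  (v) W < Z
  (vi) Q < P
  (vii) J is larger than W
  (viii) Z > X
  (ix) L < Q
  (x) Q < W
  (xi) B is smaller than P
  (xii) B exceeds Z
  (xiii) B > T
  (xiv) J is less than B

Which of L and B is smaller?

L

L < Q < W < J < Z < B, by transitivity through Q, W, J, Z.
So L < B; L is the smaller of the two.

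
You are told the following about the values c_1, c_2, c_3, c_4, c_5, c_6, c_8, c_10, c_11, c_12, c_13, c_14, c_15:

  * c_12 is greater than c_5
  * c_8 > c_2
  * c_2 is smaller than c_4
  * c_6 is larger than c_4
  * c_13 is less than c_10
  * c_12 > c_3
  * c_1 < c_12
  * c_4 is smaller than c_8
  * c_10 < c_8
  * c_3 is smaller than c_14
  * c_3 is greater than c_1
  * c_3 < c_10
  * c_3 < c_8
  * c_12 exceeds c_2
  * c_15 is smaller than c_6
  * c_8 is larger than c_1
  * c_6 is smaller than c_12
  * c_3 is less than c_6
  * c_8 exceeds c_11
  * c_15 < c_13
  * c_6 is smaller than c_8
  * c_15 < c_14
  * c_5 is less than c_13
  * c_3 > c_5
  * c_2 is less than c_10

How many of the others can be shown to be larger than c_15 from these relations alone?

Directly above c_15: c_13, c_14, c_6.
One step further: c_10, c_12, c_8 (6 so far).
Nothing else is reachable above c_15; 6 in all.

6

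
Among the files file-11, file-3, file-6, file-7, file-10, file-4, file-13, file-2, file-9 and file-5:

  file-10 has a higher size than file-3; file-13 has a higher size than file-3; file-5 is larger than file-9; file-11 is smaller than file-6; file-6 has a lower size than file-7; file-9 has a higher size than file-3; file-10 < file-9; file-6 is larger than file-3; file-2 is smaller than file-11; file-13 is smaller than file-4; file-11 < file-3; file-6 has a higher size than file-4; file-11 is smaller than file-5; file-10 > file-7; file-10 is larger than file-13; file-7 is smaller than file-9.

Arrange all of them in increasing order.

file-2 < file-11 < file-3 < file-13 < file-4 < file-6 < file-7 < file-10 < file-9 < file-5

Each adjacent pair is fixed by a given relation: file-2 < file-11; file-11 < file-3; file-3 < file-13; file-13 < file-4; file-4 < file-6; file-6 < file-7; file-7 < file-10; file-10 < file-9; file-9 < file-5. Chaining them end to end gives the full order.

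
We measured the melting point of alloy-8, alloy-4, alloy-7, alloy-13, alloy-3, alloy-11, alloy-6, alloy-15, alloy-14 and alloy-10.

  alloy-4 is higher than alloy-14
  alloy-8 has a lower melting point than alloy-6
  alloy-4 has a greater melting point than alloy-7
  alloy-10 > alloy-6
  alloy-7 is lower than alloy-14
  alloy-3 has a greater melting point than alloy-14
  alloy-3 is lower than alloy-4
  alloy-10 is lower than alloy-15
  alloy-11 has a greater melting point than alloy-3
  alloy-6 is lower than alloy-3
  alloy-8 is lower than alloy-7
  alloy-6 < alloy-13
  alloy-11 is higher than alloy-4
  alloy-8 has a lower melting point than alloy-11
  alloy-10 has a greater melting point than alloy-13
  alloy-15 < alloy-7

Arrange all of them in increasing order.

alloy-8 < alloy-6 < alloy-13 < alloy-10 < alloy-15 < alloy-7 < alloy-14 < alloy-3 < alloy-4 < alloy-11

Nothing is placed below alloy-8, so it is least; from there alloy-8 < alloy-6; alloy-6 < alloy-13; alloy-13 < alloy-10; alloy-10 < alloy-15; alloy-15 < alloy-7; alloy-7 < alloy-14; alloy-14 < alloy-3; alloy-3 < alloy-4; alloy-4 < alloy-11, each given directly.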